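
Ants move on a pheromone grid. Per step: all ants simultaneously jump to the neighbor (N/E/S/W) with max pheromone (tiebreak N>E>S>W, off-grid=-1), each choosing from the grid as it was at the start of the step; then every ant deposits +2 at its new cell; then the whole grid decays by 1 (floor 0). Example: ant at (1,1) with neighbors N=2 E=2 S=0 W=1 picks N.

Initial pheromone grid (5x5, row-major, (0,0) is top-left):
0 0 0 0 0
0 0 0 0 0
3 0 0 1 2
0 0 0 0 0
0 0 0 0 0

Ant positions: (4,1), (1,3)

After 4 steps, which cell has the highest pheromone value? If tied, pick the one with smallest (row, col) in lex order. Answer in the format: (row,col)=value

Step 1: ant0:(4,1)->N->(3,1) | ant1:(1,3)->S->(2,3)
  grid max=2 at (2,0)
Step 2: ant0:(3,1)->N->(2,1) | ant1:(2,3)->E->(2,4)
  grid max=2 at (2,4)
Step 3: ant0:(2,1)->W->(2,0) | ant1:(2,4)->W->(2,3)
  grid max=2 at (2,0)
Step 4: ant0:(2,0)->N->(1,0) | ant1:(2,3)->E->(2,4)
  grid max=2 at (2,4)
Final grid:
  0 0 0 0 0
  1 0 0 0 0
  1 0 0 1 2
  0 0 0 0 0
  0 0 0 0 0
Max pheromone 2 at (2,4)

Answer: (2,4)=2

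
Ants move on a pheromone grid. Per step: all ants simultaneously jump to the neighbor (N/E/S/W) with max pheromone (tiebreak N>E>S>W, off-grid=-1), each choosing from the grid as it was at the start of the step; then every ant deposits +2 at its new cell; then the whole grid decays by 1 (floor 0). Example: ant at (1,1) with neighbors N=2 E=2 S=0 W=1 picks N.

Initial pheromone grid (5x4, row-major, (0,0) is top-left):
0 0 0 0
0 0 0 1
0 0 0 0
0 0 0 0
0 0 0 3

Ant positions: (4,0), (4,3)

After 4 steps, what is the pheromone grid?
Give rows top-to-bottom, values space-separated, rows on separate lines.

After step 1: ants at (3,0),(3,3)
  0 0 0 0
  0 0 0 0
  0 0 0 0
  1 0 0 1
  0 0 0 2
After step 2: ants at (2,0),(4,3)
  0 0 0 0
  0 0 0 0
  1 0 0 0
  0 0 0 0
  0 0 0 3
After step 3: ants at (1,0),(3,3)
  0 0 0 0
  1 0 0 0
  0 0 0 0
  0 0 0 1
  0 0 0 2
After step 4: ants at (0,0),(4,3)
  1 0 0 0
  0 0 0 0
  0 0 0 0
  0 0 0 0
  0 0 0 3

1 0 0 0
0 0 0 0
0 0 0 0
0 0 0 0
0 0 0 3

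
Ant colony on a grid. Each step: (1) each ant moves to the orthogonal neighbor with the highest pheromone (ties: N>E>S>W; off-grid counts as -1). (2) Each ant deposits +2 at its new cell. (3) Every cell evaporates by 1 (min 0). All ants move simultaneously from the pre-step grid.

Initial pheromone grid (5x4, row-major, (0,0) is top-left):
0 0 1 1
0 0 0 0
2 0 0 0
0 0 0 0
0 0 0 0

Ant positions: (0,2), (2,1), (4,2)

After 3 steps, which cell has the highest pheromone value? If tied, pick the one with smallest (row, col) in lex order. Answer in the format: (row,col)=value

Answer: (2,0)=3

Derivation:
Step 1: ant0:(0,2)->E->(0,3) | ant1:(2,1)->W->(2,0) | ant2:(4,2)->N->(3,2)
  grid max=3 at (2,0)
Step 2: ant0:(0,3)->S->(1,3) | ant1:(2,0)->N->(1,0) | ant2:(3,2)->N->(2,2)
  grid max=2 at (2,0)
Step 3: ant0:(1,3)->N->(0,3) | ant1:(1,0)->S->(2,0) | ant2:(2,2)->N->(1,2)
  grid max=3 at (2,0)
Final grid:
  0 0 0 2
  0 0 1 0
  3 0 0 0
  0 0 0 0
  0 0 0 0
Max pheromone 3 at (2,0)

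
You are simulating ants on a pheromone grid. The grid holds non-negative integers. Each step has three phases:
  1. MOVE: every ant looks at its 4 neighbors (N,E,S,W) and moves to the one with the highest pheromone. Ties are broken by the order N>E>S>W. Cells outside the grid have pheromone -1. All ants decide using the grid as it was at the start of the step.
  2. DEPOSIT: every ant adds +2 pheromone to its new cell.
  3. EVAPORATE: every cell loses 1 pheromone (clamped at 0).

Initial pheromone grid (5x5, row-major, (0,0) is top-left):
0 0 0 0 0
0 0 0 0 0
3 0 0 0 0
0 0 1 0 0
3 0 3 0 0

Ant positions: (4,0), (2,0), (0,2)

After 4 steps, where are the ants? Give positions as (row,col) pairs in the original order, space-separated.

Step 1: ant0:(4,0)->N->(3,0) | ant1:(2,0)->N->(1,0) | ant2:(0,2)->E->(0,3)
  grid max=2 at (2,0)
Step 2: ant0:(3,0)->N->(2,0) | ant1:(1,0)->S->(2,0) | ant2:(0,3)->E->(0,4)
  grid max=5 at (2,0)
Step 3: ant0:(2,0)->N->(1,0) | ant1:(2,0)->N->(1,0) | ant2:(0,4)->S->(1,4)
  grid max=4 at (2,0)
Step 4: ant0:(1,0)->S->(2,0) | ant1:(1,0)->S->(2,0) | ant2:(1,4)->N->(0,4)
  grid max=7 at (2,0)

(2,0) (2,0) (0,4)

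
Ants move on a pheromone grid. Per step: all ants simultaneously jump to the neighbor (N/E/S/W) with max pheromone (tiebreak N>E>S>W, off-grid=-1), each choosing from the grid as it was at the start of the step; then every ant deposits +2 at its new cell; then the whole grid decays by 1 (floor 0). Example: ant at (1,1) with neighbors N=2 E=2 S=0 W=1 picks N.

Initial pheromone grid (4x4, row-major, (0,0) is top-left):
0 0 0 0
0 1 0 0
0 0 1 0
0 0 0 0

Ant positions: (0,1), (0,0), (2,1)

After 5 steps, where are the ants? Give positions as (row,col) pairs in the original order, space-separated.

Step 1: ant0:(0,1)->S->(1,1) | ant1:(0,0)->E->(0,1) | ant2:(2,1)->N->(1,1)
  grid max=4 at (1,1)
Step 2: ant0:(1,1)->N->(0,1) | ant1:(0,1)->S->(1,1) | ant2:(1,1)->N->(0,1)
  grid max=5 at (1,1)
Step 3: ant0:(0,1)->S->(1,1) | ant1:(1,1)->N->(0,1) | ant2:(0,1)->S->(1,1)
  grid max=8 at (1,1)
Step 4: ant0:(1,1)->N->(0,1) | ant1:(0,1)->S->(1,1) | ant2:(1,1)->N->(0,1)
  grid max=9 at (1,1)
Step 5: ant0:(0,1)->S->(1,1) | ant1:(1,1)->N->(0,1) | ant2:(0,1)->S->(1,1)
  grid max=12 at (1,1)

(1,1) (0,1) (1,1)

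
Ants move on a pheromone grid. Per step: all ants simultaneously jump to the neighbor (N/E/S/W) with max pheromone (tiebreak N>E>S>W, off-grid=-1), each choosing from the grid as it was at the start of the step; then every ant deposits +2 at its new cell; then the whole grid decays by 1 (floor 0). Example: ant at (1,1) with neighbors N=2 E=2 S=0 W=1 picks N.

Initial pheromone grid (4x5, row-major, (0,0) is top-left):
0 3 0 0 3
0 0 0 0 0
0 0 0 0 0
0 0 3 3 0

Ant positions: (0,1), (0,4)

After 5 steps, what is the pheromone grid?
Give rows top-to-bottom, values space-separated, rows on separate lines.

After step 1: ants at (0,2),(1,4)
  0 2 1 0 2
  0 0 0 0 1
  0 0 0 0 0
  0 0 2 2 0
After step 2: ants at (0,1),(0,4)
  0 3 0 0 3
  0 0 0 0 0
  0 0 0 0 0
  0 0 1 1 0
After step 3: ants at (0,2),(1,4)
  0 2 1 0 2
  0 0 0 0 1
  0 0 0 0 0
  0 0 0 0 0
After step 4: ants at (0,1),(0,4)
  0 3 0 0 3
  0 0 0 0 0
  0 0 0 0 0
  0 0 0 0 0
After step 5: ants at (0,2),(1,4)
  0 2 1 0 2
  0 0 0 0 1
  0 0 0 0 0
  0 0 0 0 0

0 2 1 0 2
0 0 0 0 1
0 0 0 0 0
0 0 0 0 0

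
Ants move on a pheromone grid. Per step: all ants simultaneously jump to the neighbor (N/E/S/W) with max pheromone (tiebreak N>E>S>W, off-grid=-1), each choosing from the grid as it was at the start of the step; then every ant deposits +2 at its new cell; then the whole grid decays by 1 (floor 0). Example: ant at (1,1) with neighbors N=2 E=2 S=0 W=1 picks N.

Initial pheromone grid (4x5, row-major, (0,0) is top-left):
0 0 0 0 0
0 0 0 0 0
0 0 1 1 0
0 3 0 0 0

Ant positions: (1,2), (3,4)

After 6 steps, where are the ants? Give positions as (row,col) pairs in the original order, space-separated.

Step 1: ant0:(1,2)->S->(2,2) | ant1:(3,4)->N->(2,4)
  grid max=2 at (2,2)
Step 2: ant0:(2,2)->N->(1,2) | ant1:(2,4)->N->(1,4)
  grid max=1 at (1,2)
Step 3: ant0:(1,2)->S->(2,2) | ant1:(1,4)->N->(0,4)
  grid max=2 at (2,2)
Step 4: ant0:(2,2)->N->(1,2) | ant1:(0,4)->S->(1,4)
  grid max=1 at (1,2)
Step 5: ant0:(1,2)->S->(2,2) | ant1:(1,4)->N->(0,4)
  grid max=2 at (2,2)
Step 6: ant0:(2,2)->N->(1,2) | ant1:(0,4)->S->(1,4)
  grid max=1 at (1,2)

(1,2) (1,4)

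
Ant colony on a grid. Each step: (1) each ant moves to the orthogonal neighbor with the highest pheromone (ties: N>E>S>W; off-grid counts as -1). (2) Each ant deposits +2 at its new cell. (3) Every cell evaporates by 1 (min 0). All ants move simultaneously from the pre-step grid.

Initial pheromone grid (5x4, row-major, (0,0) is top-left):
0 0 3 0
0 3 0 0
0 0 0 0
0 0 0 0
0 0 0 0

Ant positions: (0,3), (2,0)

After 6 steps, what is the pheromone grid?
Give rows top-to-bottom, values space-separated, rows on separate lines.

After step 1: ants at (0,2),(1,0)
  0 0 4 0
  1 2 0 0
  0 0 0 0
  0 0 0 0
  0 0 0 0
After step 2: ants at (0,3),(1,1)
  0 0 3 1
  0 3 0 0
  0 0 0 0
  0 0 0 0
  0 0 0 0
After step 3: ants at (0,2),(0,1)
  0 1 4 0
  0 2 0 0
  0 0 0 0
  0 0 0 0
  0 0 0 0
After step 4: ants at (0,1),(0,2)
  0 2 5 0
  0 1 0 0
  0 0 0 0
  0 0 0 0
  0 0 0 0
After step 5: ants at (0,2),(0,1)
  0 3 6 0
  0 0 0 0
  0 0 0 0
  0 0 0 0
  0 0 0 0
After step 6: ants at (0,1),(0,2)
  0 4 7 0
  0 0 0 0
  0 0 0 0
  0 0 0 0
  0 0 0 0

0 4 7 0
0 0 0 0
0 0 0 0
0 0 0 0
0 0 0 0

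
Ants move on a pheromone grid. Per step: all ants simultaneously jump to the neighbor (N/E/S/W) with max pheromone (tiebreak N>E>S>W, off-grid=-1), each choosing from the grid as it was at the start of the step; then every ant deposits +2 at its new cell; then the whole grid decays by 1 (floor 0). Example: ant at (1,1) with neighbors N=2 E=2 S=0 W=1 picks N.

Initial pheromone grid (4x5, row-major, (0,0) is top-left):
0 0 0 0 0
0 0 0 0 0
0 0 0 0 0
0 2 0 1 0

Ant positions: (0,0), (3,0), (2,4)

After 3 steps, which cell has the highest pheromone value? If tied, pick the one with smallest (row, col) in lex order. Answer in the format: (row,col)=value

Step 1: ant0:(0,0)->E->(0,1) | ant1:(3,0)->E->(3,1) | ant2:(2,4)->N->(1,4)
  grid max=3 at (3,1)
Step 2: ant0:(0,1)->E->(0,2) | ant1:(3,1)->N->(2,1) | ant2:(1,4)->N->(0,4)
  grid max=2 at (3,1)
Step 3: ant0:(0,2)->E->(0,3) | ant1:(2,1)->S->(3,1) | ant2:(0,4)->S->(1,4)
  grid max=3 at (3,1)
Final grid:
  0 0 0 1 0
  0 0 0 0 1
  0 0 0 0 0
  0 3 0 0 0
Max pheromone 3 at (3,1)

Answer: (3,1)=3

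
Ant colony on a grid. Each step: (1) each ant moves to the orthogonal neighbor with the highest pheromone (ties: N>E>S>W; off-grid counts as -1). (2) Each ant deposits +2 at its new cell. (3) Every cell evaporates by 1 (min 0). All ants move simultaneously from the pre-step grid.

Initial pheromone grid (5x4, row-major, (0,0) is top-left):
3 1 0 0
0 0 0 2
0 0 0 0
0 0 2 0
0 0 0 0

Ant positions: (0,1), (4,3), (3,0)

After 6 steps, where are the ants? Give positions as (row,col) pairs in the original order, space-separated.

Step 1: ant0:(0,1)->W->(0,0) | ant1:(4,3)->N->(3,3) | ant2:(3,0)->N->(2,0)
  grid max=4 at (0,0)
Step 2: ant0:(0,0)->E->(0,1) | ant1:(3,3)->W->(3,2) | ant2:(2,0)->N->(1,0)
  grid max=3 at (0,0)
Step 3: ant0:(0,1)->W->(0,0) | ant1:(3,2)->N->(2,2) | ant2:(1,0)->N->(0,0)
  grid max=6 at (0,0)
Step 4: ant0:(0,0)->E->(0,1) | ant1:(2,2)->S->(3,2) | ant2:(0,0)->E->(0,1)
  grid max=5 at (0,0)
Step 5: ant0:(0,1)->W->(0,0) | ant1:(3,2)->N->(2,2) | ant2:(0,1)->W->(0,0)
  grid max=8 at (0,0)
Step 6: ant0:(0,0)->E->(0,1) | ant1:(2,2)->S->(3,2) | ant2:(0,0)->E->(0,1)
  grid max=7 at (0,0)

(0,1) (3,2) (0,1)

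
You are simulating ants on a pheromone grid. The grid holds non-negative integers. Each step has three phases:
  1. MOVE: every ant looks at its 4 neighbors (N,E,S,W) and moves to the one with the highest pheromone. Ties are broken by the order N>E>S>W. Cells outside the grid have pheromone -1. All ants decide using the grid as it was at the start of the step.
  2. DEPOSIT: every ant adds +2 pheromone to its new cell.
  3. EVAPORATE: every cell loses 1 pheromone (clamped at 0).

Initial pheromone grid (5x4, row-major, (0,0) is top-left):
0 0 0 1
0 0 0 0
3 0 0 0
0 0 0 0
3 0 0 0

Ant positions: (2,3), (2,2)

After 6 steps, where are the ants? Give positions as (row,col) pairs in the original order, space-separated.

Step 1: ant0:(2,3)->N->(1,3) | ant1:(2,2)->N->(1,2)
  grid max=2 at (2,0)
Step 2: ant0:(1,3)->W->(1,2) | ant1:(1,2)->E->(1,3)
  grid max=2 at (1,2)
Step 3: ant0:(1,2)->E->(1,3) | ant1:(1,3)->W->(1,2)
  grid max=3 at (1,2)
Step 4: ant0:(1,3)->W->(1,2) | ant1:(1,2)->E->(1,3)
  grid max=4 at (1,2)
Step 5: ant0:(1,2)->E->(1,3) | ant1:(1,3)->W->(1,2)
  grid max=5 at (1,2)
Step 6: ant0:(1,3)->W->(1,2) | ant1:(1,2)->E->(1,3)
  grid max=6 at (1,2)

(1,2) (1,3)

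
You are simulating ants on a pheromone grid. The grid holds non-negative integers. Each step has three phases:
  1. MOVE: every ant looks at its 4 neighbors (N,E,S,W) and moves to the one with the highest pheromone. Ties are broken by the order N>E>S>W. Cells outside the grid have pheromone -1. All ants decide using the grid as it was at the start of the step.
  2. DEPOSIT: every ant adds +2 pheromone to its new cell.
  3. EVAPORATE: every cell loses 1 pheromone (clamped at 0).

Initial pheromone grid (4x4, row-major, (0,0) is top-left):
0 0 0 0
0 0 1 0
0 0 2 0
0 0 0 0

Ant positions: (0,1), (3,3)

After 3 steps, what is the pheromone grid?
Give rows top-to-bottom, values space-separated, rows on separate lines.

After step 1: ants at (0,2),(2,3)
  0 0 1 0
  0 0 0 0
  0 0 1 1
  0 0 0 0
After step 2: ants at (0,3),(2,2)
  0 0 0 1
  0 0 0 0
  0 0 2 0
  0 0 0 0
After step 3: ants at (1,3),(1,2)
  0 0 0 0
  0 0 1 1
  0 0 1 0
  0 0 0 0

0 0 0 0
0 0 1 1
0 0 1 0
0 0 0 0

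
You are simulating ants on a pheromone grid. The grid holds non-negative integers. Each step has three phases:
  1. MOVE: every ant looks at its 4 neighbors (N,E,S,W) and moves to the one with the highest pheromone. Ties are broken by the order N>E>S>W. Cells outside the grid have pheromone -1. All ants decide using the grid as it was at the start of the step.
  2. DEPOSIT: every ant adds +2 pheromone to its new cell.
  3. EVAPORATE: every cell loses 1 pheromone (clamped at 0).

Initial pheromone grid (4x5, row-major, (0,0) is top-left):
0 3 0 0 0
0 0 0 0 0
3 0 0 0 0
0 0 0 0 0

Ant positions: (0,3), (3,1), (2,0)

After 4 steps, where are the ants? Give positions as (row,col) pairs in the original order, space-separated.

Step 1: ant0:(0,3)->E->(0,4) | ant1:(3,1)->N->(2,1) | ant2:(2,0)->N->(1,0)
  grid max=2 at (0,1)
Step 2: ant0:(0,4)->S->(1,4) | ant1:(2,1)->W->(2,0) | ant2:(1,0)->S->(2,0)
  grid max=5 at (2,0)
Step 3: ant0:(1,4)->N->(0,4) | ant1:(2,0)->N->(1,0) | ant2:(2,0)->N->(1,0)
  grid max=4 at (2,0)
Step 4: ant0:(0,4)->S->(1,4) | ant1:(1,0)->S->(2,0) | ant2:(1,0)->S->(2,0)
  grid max=7 at (2,0)

(1,4) (2,0) (2,0)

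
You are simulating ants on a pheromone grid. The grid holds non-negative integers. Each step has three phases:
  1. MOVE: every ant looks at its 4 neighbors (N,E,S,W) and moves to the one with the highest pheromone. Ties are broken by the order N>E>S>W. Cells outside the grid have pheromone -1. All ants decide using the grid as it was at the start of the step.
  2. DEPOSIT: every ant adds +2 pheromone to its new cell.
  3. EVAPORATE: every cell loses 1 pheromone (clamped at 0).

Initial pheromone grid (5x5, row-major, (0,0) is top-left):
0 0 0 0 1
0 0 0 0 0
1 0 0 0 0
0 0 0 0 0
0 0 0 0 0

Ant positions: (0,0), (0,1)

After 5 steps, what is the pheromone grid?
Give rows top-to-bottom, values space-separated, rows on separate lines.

After step 1: ants at (0,1),(0,2)
  0 1 1 0 0
  0 0 0 0 0
  0 0 0 0 0
  0 0 0 0 0
  0 0 0 0 0
After step 2: ants at (0,2),(0,1)
  0 2 2 0 0
  0 0 0 0 0
  0 0 0 0 0
  0 0 0 0 0
  0 0 0 0 0
After step 3: ants at (0,1),(0,2)
  0 3 3 0 0
  0 0 0 0 0
  0 0 0 0 0
  0 0 0 0 0
  0 0 0 0 0
After step 4: ants at (0,2),(0,1)
  0 4 4 0 0
  0 0 0 0 0
  0 0 0 0 0
  0 0 0 0 0
  0 0 0 0 0
After step 5: ants at (0,1),(0,2)
  0 5 5 0 0
  0 0 0 0 0
  0 0 0 0 0
  0 0 0 0 0
  0 0 0 0 0

0 5 5 0 0
0 0 0 0 0
0 0 0 0 0
0 0 0 0 0
0 0 0 0 0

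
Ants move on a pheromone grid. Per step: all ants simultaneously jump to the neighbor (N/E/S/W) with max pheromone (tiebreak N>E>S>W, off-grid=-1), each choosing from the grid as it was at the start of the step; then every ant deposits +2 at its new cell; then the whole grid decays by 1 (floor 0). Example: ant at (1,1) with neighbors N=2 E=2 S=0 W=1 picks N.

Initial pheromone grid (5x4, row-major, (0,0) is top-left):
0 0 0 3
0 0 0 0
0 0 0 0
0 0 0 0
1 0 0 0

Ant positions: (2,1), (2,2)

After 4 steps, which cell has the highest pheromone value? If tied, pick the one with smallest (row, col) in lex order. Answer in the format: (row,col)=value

Step 1: ant0:(2,1)->N->(1,1) | ant1:(2,2)->N->(1,2)
  grid max=2 at (0,3)
Step 2: ant0:(1,1)->E->(1,2) | ant1:(1,2)->W->(1,1)
  grid max=2 at (1,1)
Step 3: ant0:(1,2)->W->(1,1) | ant1:(1,1)->E->(1,2)
  grid max=3 at (1,1)
Step 4: ant0:(1,1)->E->(1,2) | ant1:(1,2)->W->(1,1)
  grid max=4 at (1,1)
Final grid:
  0 0 0 0
  0 4 4 0
  0 0 0 0
  0 0 0 0
  0 0 0 0
Max pheromone 4 at (1,1)

Answer: (1,1)=4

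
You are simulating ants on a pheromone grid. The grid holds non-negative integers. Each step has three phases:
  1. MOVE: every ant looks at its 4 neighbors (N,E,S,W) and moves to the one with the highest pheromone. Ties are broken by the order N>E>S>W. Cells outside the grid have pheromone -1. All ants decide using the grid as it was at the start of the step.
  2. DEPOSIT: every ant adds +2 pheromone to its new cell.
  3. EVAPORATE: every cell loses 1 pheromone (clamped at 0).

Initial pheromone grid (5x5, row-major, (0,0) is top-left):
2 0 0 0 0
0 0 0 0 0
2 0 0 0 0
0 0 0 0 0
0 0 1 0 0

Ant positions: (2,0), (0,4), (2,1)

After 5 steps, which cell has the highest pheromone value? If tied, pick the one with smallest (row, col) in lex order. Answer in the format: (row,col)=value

Answer: (2,0)=7

Derivation:
Step 1: ant0:(2,0)->N->(1,0) | ant1:(0,4)->S->(1,4) | ant2:(2,1)->W->(2,0)
  grid max=3 at (2,0)
Step 2: ant0:(1,0)->S->(2,0) | ant1:(1,4)->N->(0,4) | ant2:(2,0)->N->(1,0)
  grid max=4 at (2,0)
Step 3: ant0:(2,0)->N->(1,0) | ant1:(0,4)->S->(1,4) | ant2:(1,0)->S->(2,0)
  grid max=5 at (2,0)
Step 4: ant0:(1,0)->S->(2,0) | ant1:(1,4)->N->(0,4) | ant2:(2,0)->N->(1,0)
  grid max=6 at (2,0)
Step 5: ant0:(2,0)->N->(1,0) | ant1:(0,4)->S->(1,4) | ant2:(1,0)->S->(2,0)
  grid max=7 at (2,0)
Final grid:
  0 0 0 0 0
  5 0 0 0 1
  7 0 0 0 0
  0 0 0 0 0
  0 0 0 0 0
Max pheromone 7 at (2,0)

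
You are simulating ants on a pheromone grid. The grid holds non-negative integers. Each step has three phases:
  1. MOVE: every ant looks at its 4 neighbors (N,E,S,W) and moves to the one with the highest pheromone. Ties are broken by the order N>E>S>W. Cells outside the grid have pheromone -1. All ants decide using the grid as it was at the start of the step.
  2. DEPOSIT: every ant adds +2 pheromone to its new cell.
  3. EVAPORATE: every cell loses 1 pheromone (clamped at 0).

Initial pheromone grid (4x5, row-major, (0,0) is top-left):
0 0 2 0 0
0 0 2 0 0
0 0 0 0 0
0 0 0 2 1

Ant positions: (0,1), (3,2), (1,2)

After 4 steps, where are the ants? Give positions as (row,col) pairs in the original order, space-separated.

Step 1: ant0:(0,1)->E->(0,2) | ant1:(3,2)->E->(3,3) | ant2:(1,2)->N->(0,2)
  grid max=5 at (0,2)
Step 2: ant0:(0,2)->S->(1,2) | ant1:(3,3)->N->(2,3) | ant2:(0,2)->S->(1,2)
  grid max=4 at (0,2)
Step 3: ant0:(1,2)->N->(0,2) | ant1:(2,3)->S->(3,3) | ant2:(1,2)->N->(0,2)
  grid max=7 at (0,2)
Step 4: ant0:(0,2)->S->(1,2) | ant1:(3,3)->N->(2,3) | ant2:(0,2)->S->(1,2)
  grid max=6 at (0,2)

(1,2) (2,3) (1,2)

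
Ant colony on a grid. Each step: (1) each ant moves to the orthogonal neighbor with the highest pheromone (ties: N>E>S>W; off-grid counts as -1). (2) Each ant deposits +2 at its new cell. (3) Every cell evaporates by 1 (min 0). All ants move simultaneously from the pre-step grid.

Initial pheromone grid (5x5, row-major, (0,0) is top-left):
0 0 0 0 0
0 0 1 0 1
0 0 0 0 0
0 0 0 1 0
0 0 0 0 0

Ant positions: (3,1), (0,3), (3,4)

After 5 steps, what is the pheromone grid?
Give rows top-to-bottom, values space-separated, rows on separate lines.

After step 1: ants at (2,1),(0,4),(3,3)
  0 0 0 0 1
  0 0 0 0 0
  0 1 0 0 0
  0 0 0 2 0
  0 0 0 0 0
After step 2: ants at (1,1),(1,4),(2,3)
  0 0 0 0 0
  0 1 0 0 1
  0 0 0 1 0
  0 0 0 1 0
  0 0 0 0 0
After step 3: ants at (0,1),(0,4),(3,3)
  0 1 0 0 1
  0 0 0 0 0
  0 0 0 0 0
  0 0 0 2 0
  0 0 0 0 0
After step 4: ants at (0,2),(1,4),(2,3)
  0 0 1 0 0
  0 0 0 0 1
  0 0 0 1 0
  0 0 0 1 0
  0 0 0 0 0
After step 5: ants at (0,3),(0,4),(3,3)
  0 0 0 1 1
  0 0 0 0 0
  0 0 0 0 0
  0 0 0 2 0
  0 0 0 0 0

0 0 0 1 1
0 0 0 0 0
0 0 0 0 0
0 0 0 2 0
0 0 0 0 0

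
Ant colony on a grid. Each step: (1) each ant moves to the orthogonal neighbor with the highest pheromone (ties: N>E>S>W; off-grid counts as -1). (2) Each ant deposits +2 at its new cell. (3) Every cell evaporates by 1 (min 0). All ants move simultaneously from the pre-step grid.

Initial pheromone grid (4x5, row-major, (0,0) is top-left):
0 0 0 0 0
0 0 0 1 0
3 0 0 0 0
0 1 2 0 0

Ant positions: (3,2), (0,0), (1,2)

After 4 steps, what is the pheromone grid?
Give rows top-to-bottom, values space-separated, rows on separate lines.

After step 1: ants at (3,1),(0,1),(1,3)
  0 1 0 0 0
  0 0 0 2 0
  2 0 0 0 0
  0 2 1 0 0
After step 2: ants at (3,2),(0,2),(0,3)
  0 0 1 1 0
  0 0 0 1 0
  1 0 0 0 0
  0 1 2 0 0
After step 3: ants at (3,1),(0,3),(1,3)
  0 0 0 2 0
  0 0 0 2 0
  0 0 0 0 0
  0 2 1 0 0
After step 4: ants at (3,2),(1,3),(0,3)
  0 0 0 3 0
  0 0 0 3 0
  0 0 0 0 0
  0 1 2 0 0

0 0 0 3 0
0 0 0 3 0
0 0 0 0 0
0 1 2 0 0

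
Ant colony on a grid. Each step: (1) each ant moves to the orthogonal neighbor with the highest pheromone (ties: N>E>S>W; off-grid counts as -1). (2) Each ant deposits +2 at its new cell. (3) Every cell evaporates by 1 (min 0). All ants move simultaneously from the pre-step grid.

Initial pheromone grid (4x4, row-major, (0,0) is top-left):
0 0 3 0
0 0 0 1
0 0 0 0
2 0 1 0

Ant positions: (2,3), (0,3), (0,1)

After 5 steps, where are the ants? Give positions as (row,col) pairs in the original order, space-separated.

Step 1: ant0:(2,3)->N->(1,3) | ant1:(0,3)->W->(0,2) | ant2:(0,1)->E->(0,2)
  grid max=6 at (0,2)
Step 2: ant0:(1,3)->N->(0,3) | ant1:(0,2)->E->(0,3) | ant2:(0,2)->E->(0,3)
  grid max=5 at (0,2)
Step 3: ant0:(0,3)->W->(0,2) | ant1:(0,3)->W->(0,2) | ant2:(0,3)->W->(0,2)
  grid max=10 at (0,2)
Step 4: ant0:(0,2)->E->(0,3) | ant1:(0,2)->E->(0,3) | ant2:(0,2)->E->(0,3)
  grid max=9 at (0,2)
Step 5: ant0:(0,3)->W->(0,2) | ant1:(0,3)->W->(0,2) | ant2:(0,3)->W->(0,2)
  grid max=14 at (0,2)

(0,2) (0,2) (0,2)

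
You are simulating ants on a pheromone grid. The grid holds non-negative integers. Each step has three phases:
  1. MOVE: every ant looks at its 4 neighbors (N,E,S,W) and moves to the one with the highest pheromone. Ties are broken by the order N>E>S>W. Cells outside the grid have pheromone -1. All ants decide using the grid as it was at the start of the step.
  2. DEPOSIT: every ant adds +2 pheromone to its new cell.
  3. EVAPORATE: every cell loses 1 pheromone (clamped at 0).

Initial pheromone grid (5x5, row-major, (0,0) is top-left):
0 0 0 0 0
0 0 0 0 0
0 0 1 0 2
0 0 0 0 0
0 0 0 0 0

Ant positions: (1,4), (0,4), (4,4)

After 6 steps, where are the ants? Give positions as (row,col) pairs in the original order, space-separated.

Step 1: ant0:(1,4)->S->(2,4) | ant1:(0,4)->S->(1,4) | ant2:(4,4)->N->(3,4)
  grid max=3 at (2,4)
Step 2: ant0:(2,4)->N->(1,4) | ant1:(1,4)->S->(2,4) | ant2:(3,4)->N->(2,4)
  grid max=6 at (2,4)
Step 3: ant0:(1,4)->S->(2,4) | ant1:(2,4)->N->(1,4) | ant2:(2,4)->N->(1,4)
  grid max=7 at (2,4)
Step 4: ant0:(2,4)->N->(1,4) | ant1:(1,4)->S->(2,4) | ant2:(1,4)->S->(2,4)
  grid max=10 at (2,4)
Step 5: ant0:(1,4)->S->(2,4) | ant1:(2,4)->N->(1,4) | ant2:(2,4)->N->(1,4)
  grid max=11 at (2,4)
Step 6: ant0:(2,4)->N->(1,4) | ant1:(1,4)->S->(2,4) | ant2:(1,4)->S->(2,4)
  grid max=14 at (2,4)

(1,4) (2,4) (2,4)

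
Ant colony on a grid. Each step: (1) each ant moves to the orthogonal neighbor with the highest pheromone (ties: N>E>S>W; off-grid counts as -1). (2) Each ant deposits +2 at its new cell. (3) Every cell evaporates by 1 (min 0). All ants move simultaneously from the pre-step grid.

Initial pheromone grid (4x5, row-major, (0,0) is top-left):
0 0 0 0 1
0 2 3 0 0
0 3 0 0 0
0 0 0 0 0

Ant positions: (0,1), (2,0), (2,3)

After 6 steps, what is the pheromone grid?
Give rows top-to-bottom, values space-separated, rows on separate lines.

After step 1: ants at (1,1),(2,1),(1,3)
  0 0 0 0 0
  0 3 2 1 0
  0 4 0 0 0
  0 0 0 0 0
After step 2: ants at (2,1),(1,1),(1,2)
  0 0 0 0 0
  0 4 3 0 0
  0 5 0 0 0
  0 0 0 0 0
After step 3: ants at (1,1),(2,1),(1,1)
  0 0 0 0 0
  0 7 2 0 0
  0 6 0 0 0
  0 0 0 0 0
After step 4: ants at (2,1),(1,1),(2,1)
  0 0 0 0 0
  0 8 1 0 0
  0 9 0 0 0
  0 0 0 0 0
After step 5: ants at (1,1),(2,1),(1,1)
  0 0 0 0 0
  0 11 0 0 0
  0 10 0 0 0
  0 0 0 0 0
After step 6: ants at (2,1),(1,1),(2,1)
  0 0 0 0 0
  0 12 0 0 0
  0 13 0 0 0
  0 0 0 0 0

0 0 0 0 0
0 12 0 0 0
0 13 0 0 0
0 0 0 0 0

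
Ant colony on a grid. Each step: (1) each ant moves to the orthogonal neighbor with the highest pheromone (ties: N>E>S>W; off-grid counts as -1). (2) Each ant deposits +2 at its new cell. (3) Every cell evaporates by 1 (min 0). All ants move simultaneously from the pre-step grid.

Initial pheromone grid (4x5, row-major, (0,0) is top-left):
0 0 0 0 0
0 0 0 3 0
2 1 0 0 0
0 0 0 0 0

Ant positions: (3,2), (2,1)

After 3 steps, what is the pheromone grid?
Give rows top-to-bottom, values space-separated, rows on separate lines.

After step 1: ants at (2,2),(2,0)
  0 0 0 0 0
  0 0 0 2 0
  3 0 1 0 0
  0 0 0 0 0
After step 2: ants at (1,2),(1,0)
  0 0 0 0 0
  1 0 1 1 0
  2 0 0 0 0
  0 0 0 0 0
After step 3: ants at (1,3),(2,0)
  0 0 0 0 0
  0 0 0 2 0
  3 0 0 0 0
  0 0 0 0 0

0 0 0 0 0
0 0 0 2 0
3 0 0 0 0
0 0 0 0 0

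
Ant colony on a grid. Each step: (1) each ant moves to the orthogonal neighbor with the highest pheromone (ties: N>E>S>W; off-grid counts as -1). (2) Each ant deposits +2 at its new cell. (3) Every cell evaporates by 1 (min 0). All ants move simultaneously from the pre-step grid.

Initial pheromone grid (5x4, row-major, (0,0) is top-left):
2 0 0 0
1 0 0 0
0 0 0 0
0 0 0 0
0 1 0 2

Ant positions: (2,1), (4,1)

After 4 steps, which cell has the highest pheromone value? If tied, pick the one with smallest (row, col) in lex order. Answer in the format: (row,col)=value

Step 1: ant0:(2,1)->N->(1,1) | ant1:(4,1)->N->(3,1)
  grid max=1 at (0,0)
Step 2: ant0:(1,1)->N->(0,1) | ant1:(3,1)->N->(2,1)
  grid max=1 at (0,1)
Step 3: ant0:(0,1)->E->(0,2) | ant1:(2,1)->N->(1,1)
  grid max=1 at (0,2)
Step 4: ant0:(0,2)->E->(0,3) | ant1:(1,1)->N->(0,1)
  grid max=1 at (0,1)
Final grid:
  0 1 0 1
  0 0 0 0
  0 0 0 0
  0 0 0 0
  0 0 0 0
Max pheromone 1 at (0,1)

Answer: (0,1)=1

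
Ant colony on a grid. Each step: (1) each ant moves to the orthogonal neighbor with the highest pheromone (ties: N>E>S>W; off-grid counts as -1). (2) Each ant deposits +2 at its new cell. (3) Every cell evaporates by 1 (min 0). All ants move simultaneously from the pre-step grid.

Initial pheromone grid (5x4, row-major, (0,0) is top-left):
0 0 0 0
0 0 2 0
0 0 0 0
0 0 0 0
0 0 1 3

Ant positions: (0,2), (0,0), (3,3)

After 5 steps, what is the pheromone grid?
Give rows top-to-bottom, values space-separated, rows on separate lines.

After step 1: ants at (1,2),(0,1),(4,3)
  0 1 0 0
  0 0 3 0
  0 0 0 0
  0 0 0 0
  0 0 0 4
After step 2: ants at (0,2),(0,2),(3,3)
  0 0 3 0
  0 0 2 0
  0 0 0 0
  0 0 0 1
  0 0 0 3
After step 3: ants at (1,2),(1,2),(4,3)
  0 0 2 0
  0 0 5 0
  0 0 0 0
  0 0 0 0
  0 0 0 4
After step 4: ants at (0,2),(0,2),(3,3)
  0 0 5 0
  0 0 4 0
  0 0 0 0
  0 0 0 1
  0 0 0 3
After step 5: ants at (1,2),(1,2),(4,3)
  0 0 4 0
  0 0 7 0
  0 0 0 0
  0 0 0 0
  0 0 0 4

0 0 4 0
0 0 7 0
0 0 0 0
0 0 0 0
0 0 0 4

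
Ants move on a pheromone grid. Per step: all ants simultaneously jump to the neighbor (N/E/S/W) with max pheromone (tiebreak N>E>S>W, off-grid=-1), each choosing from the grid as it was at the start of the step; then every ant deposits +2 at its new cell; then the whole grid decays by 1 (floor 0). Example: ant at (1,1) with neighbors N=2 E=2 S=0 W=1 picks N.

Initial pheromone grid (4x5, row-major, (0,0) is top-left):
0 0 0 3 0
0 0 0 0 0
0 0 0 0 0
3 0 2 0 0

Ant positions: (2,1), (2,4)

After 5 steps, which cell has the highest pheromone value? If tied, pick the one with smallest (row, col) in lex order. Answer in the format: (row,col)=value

Step 1: ant0:(2,1)->N->(1,1) | ant1:(2,4)->N->(1,4)
  grid max=2 at (0,3)
Step 2: ant0:(1,1)->N->(0,1) | ant1:(1,4)->N->(0,4)
  grid max=1 at (0,1)
Step 3: ant0:(0,1)->E->(0,2) | ant1:(0,4)->W->(0,3)
  grid max=2 at (0,3)
Step 4: ant0:(0,2)->E->(0,3) | ant1:(0,3)->W->(0,2)
  grid max=3 at (0,3)
Step 5: ant0:(0,3)->W->(0,2) | ant1:(0,2)->E->(0,3)
  grid max=4 at (0,3)
Final grid:
  0 0 3 4 0
  0 0 0 0 0
  0 0 0 0 0
  0 0 0 0 0
Max pheromone 4 at (0,3)

Answer: (0,3)=4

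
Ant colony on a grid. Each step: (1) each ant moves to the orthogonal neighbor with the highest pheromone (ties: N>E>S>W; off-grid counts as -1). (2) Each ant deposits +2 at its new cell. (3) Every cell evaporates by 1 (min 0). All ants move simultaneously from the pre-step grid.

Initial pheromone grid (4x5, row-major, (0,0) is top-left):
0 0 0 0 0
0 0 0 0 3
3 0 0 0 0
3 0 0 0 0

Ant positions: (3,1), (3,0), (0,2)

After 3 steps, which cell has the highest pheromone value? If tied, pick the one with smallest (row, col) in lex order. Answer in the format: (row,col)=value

Step 1: ant0:(3,1)->W->(3,0) | ant1:(3,0)->N->(2,0) | ant2:(0,2)->E->(0,3)
  grid max=4 at (2,0)
Step 2: ant0:(3,0)->N->(2,0) | ant1:(2,0)->S->(3,0) | ant2:(0,3)->E->(0,4)
  grid max=5 at (2,0)
Step 3: ant0:(2,0)->S->(3,0) | ant1:(3,0)->N->(2,0) | ant2:(0,4)->S->(1,4)
  grid max=6 at (2,0)
Final grid:
  0 0 0 0 0
  0 0 0 0 2
  6 0 0 0 0
  6 0 0 0 0
Max pheromone 6 at (2,0)

Answer: (2,0)=6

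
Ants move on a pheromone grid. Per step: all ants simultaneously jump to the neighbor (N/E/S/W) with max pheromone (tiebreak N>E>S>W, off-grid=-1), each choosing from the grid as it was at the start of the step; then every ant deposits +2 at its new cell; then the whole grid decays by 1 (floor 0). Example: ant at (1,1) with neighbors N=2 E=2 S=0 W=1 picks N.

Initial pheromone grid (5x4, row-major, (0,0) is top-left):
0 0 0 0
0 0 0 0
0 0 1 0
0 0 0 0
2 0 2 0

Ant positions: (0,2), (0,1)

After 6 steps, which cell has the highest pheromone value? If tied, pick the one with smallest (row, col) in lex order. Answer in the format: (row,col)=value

Answer: (0,2)=6

Derivation:
Step 1: ant0:(0,2)->E->(0,3) | ant1:(0,1)->E->(0,2)
  grid max=1 at (0,2)
Step 2: ant0:(0,3)->W->(0,2) | ant1:(0,2)->E->(0,3)
  grid max=2 at (0,2)
Step 3: ant0:(0,2)->E->(0,3) | ant1:(0,3)->W->(0,2)
  grid max=3 at (0,2)
Step 4: ant0:(0,3)->W->(0,2) | ant1:(0,2)->E->(0,3)
  grid max=4 at (0,2)
Step 5: ant0:(0,2)->E->(0,3) | ant1:(0,3)->W->(0,2)
  grid max=5 at (0,2)
Step 6: ant0:(0,3)->W->(0,2) | ant1:(0,2)->E->(0,3)
  grid max=6 at (0,2)
Final grid:
  0 0 6 6
  0 0 0 0
  0 0 0 0
  0 0 0 0
  0 0 0 0
Max pheromone 6 at (0,2)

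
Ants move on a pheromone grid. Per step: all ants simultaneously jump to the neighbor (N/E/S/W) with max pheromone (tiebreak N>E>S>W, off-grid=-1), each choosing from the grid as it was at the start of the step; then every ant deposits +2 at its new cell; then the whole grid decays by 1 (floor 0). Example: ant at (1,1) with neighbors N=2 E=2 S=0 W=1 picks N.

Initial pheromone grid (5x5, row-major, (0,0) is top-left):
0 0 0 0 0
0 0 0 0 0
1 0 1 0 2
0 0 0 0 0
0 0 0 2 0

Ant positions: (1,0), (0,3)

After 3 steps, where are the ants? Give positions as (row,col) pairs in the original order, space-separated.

Step 1: ant0:(1,0)->S->(2,0) | ant1:(0,3)->E->(0,4)
  grid max=2 at (2,0)
Step 2: ant0:(2,0)->N->(1,0) | ant1:(0,4)->S->(1,4)
  grid max=1 at (1,0)
Step 3: ant0:(1,0)->S->(2,0) | ant1:(1,4)->N->(0,4)
  grid max=2 at (2,0)

(2,0) (0,4)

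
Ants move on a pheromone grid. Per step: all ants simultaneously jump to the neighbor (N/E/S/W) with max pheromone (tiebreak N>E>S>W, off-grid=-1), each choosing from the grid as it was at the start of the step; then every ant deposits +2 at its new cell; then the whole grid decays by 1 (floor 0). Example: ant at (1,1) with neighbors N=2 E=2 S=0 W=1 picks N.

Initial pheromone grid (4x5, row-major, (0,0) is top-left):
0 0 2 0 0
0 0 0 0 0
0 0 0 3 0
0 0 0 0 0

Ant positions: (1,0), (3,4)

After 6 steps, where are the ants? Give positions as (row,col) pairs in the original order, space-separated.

Step 1: ant0:(1,0)->N->(0,0) | ant1:(3,4)->N->(2,4)
  grid max=2 at (2,3)
Step 2: ant0:(0,0)->E->(0,1) | ant1:(2,4)->W->(2,3)
  grid max=3 at (2,3)
Step 3: ant0:(0,1)->E->(0,2) | ant1:(2,3)->N->(1,3)
  grid max=2 at (2,3)
Step 4: ant0:(0,2)->E->(0,3) | ant1:(1,3)->S->(2,3)
  grid max=3 at (2,3)
Step 5: ant0:(0,3)->E->(0,4) | ant1:(2,3)->N->(1,3)
  grid max=2 at (2,3)
Step 6: ant0:(0,4)->S->(1,4) | ant1:(1,3)->S->(2,3)
  grid max=3 at (2,3)

(1,4) (2,3)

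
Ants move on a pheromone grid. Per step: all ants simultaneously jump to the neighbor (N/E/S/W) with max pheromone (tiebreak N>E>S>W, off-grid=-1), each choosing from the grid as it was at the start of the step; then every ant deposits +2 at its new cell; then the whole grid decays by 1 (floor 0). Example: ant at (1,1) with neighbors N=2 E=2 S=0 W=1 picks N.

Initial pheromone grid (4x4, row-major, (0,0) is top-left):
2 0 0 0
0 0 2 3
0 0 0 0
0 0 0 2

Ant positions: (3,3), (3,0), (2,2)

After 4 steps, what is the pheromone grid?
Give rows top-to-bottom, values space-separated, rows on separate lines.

After step 1: ants at (2,3),(2,0),(1,2)
  1 0 0 0
  0 0 3 2
  1 0 0 1
  0 0 0 1
After step 2: ants at (1,3),(1,0),(1,3)
  0 0 0 0
  1 0 2 5
  0 0 0 0
  0 0 0 0
After step 3: ants at (1,2),(0,0),(1,2)
  1 0 0 0
  0 0 5 4
  0 0 0 0
  0 0 0 0
After step 4: ants at (1,3),(0,1),(1,3)
  0 1 0 0
  0 0 4 7
  0 0 0 0
  0 0 0 0

0 1 0 0
0 0 4 7
0 0 0 0
0 0 0 0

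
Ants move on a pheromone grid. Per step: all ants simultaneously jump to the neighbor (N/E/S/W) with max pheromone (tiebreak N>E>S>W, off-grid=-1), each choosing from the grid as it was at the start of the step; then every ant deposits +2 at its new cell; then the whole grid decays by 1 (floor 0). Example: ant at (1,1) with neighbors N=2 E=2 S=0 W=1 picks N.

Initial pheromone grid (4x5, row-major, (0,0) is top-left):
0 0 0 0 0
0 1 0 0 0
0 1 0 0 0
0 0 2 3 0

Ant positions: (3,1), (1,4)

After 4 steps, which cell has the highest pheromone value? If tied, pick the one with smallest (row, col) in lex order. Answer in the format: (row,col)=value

Step 1: ant0:(3,1)->E->(3,2) | ant1:(1,4)->N->(0,4)
  grid max=3 at (3,2)
Step 2: ant0:(3,2)->E->(3,3) | ant1:(0,4)->S->(1,4)
  grid max=3 at (3,3)
Step 3: ant0:(3,3)->W->(3,2) | ant1:(1,4)->N->(0,4)
  grid max=3 at (3,2)
Step 4: ant0:(3,2)->E->(3,3) | ant1:(0,4)->S->(1,4)
  grid max=3 at (3,3)
Final grid:
  0 0 0 0 0
  0 0 0 0 1
  0 0 0 0 0
  0 0 2 3 0
Max pheromone 3 at (3,3)

Answer: (3,3)=3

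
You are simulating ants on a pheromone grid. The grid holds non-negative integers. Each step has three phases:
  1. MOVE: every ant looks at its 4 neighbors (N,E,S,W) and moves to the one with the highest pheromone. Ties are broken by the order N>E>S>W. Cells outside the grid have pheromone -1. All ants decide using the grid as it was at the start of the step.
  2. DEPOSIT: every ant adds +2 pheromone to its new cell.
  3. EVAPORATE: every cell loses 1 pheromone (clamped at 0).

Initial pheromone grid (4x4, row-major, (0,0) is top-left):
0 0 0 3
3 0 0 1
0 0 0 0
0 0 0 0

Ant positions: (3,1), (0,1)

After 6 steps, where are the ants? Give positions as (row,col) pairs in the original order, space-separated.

Step 1: ant0:(3,1)->N->(2,1) | ant1:(0,1)->E->(0,2)
  grid max=2 at (0,3)
Step 2: ant0:(2,1)->N->(1,1) | ant1:(0,2)->E->(0,3)
  grid max=3 at (0,3)
Step 3: ant0:(1,1)->W->(1,0) | ant1:(0,3)->S->(1,3)
  grid max=2 at (0,3)
Step 4: ant0:(1,0)->N->(0,0) | ant1:(1,3)->N->(0,3)
  grid max=3 at (0,3)
Step 5: ant0:(0,0)->S->(1,0) | ant1:(0,3)->S->(1,3)
  grid max=2 at (0,3)
Step 6: ant0:(1,0)->N->(0,0) | ant1:(1,3)->N->(0,3)
  grid max=3 at (0,3)

(0,0) (0,3)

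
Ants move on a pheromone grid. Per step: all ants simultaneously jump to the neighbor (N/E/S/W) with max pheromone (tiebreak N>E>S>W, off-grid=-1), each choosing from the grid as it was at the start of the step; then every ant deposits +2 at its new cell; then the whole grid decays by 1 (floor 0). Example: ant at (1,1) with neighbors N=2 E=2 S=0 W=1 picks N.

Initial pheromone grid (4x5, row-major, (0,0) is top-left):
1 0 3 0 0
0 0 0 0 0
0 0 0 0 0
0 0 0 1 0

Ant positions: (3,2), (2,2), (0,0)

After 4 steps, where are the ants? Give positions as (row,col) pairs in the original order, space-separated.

Step 1: ant0:(3,2)->E->(3,3) | ant1:(2,2)->N->(1,2) | ant2:(0,0)->E->(0,1)
  grid max=2 at (0,2)
Step 2: ant0:(3,3)->N->(2,3) | ant1:(1,2)->N->(0,2) | ant2:(0,1)->E->(0,2)
  grid max=5 at (0,2)
Step 3: ant0:(2,3)->S->(3,3) | ant1:(0,2)->E->(0,3) | ant2:(0,2)->E->(0,3)
  grid max=4 at (0,2)
Step 4: ant0:(3,3)->N->(2,3) | ant1:(0,3)->W->(0,2) | ant2:(0,3)->W->(0,2)
  grid max=7 at (0,2)

(2,3) (0,2) (0,2)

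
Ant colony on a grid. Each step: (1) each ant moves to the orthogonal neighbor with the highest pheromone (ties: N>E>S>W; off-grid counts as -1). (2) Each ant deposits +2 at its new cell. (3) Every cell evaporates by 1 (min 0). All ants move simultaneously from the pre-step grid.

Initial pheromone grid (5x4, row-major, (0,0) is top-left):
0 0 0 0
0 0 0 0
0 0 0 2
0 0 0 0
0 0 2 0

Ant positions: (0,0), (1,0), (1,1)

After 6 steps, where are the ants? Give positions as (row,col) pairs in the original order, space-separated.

Step 1: ant0:(0,0)->E->(0,1) | ant1:(1,0)->N->(0,0) | ant2:(1,1)->N->(0,1)
  grid max=3 at (0,1)
Step 2: ant0:(0,1)->W->(0,0) | ant1:(0,0)->E->(0,1) | ant2:(0,1)->W->(0,0)
  grid max=4 at (0,0)
Step 3: ant0:(0,0)->E->(0,1) | ant1:(0,1)->W->(0,0) | ant2:(0,0)->E->(0,1)
  grid max=7 at (0,1)
Step 4: ant0:(0,1)->W->(0,0) | ant1:(0,0)->E->(0,1) | ant2:(0,1)->W->(0,0)
  grid max=8 at (0,0)
Step 5: ant0:(0,0)->E->(0,1) | ant1:(0,1)->W->(0,0) | ant2:(0,0)->E->(0,1)
  grid max=11 at (0,1)
Step 6: ant0:(0,1)->W->(0,0) | ant1:(0,0)->E->(0,1) | ant2:(0,1)->W->(0,0)
  grid max=12 at (0,0)

(0,0) (0,1) (0,0)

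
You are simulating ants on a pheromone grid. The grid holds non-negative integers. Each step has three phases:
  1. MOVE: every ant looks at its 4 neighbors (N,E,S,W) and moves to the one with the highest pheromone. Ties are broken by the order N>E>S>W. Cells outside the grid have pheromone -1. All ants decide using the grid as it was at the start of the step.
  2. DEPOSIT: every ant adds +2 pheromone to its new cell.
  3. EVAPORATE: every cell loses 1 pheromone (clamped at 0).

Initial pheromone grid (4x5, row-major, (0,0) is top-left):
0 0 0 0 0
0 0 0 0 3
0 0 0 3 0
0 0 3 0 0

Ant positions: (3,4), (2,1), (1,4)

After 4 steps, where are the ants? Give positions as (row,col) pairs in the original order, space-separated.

Step 1: ant0:(3,4)->N->(2,4) | ant1:(2,1)->N->(1,1) | ant2:(1,4)->N->(0,4)
  grid max=2 at (1,4)
Step 2: ant0:(2,4)->N->(1,4) | ant1:(1,1)->N->(0,1) | ant2:(0,4)->S->(1,4)
  grid max=5 at (1,4)
Step 3: ant0:(1,4)->N->(0,4) | ant1:(0,1)->E->(0,2) | ant2:(1,4)->N->(0,4)
  grid max=4 at (1,4)
Step 4: ant0:(0,4)->S->(1,4) | ant1:(0,2)->E->(0,3) | ant2:(0,4)->S->(1,4)
  grid max=7 at (1,4)

(1,4) (0,3) (1,4)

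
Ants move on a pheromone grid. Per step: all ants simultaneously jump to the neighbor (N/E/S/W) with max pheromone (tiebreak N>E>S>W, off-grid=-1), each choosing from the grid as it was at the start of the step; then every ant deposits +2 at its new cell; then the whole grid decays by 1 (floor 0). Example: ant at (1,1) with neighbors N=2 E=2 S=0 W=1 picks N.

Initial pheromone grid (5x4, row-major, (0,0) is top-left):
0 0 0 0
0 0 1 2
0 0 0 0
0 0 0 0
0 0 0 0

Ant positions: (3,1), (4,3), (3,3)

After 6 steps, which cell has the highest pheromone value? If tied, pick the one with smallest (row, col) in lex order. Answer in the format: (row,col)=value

Step 1: ant0:(3,1)->N->(2,1) | ant1:(4,3)->N->(3,3) | ant2:(3,3)->N->(2,3)
  grid max=1 at (1,3)
Step 2: ant0:(2,1)->N->(1,1) | ant1:(3,3)->N->(2,3) | ant2:(2,3)->N->(1,3)
  grid max=2 at (1,3)
Step 3: ant0:(1,1)->N->(0,1) | ant1:(2,3)->N->(1,3) | ant2:(1,3)->S->(2,3)
  grid max=3 at (1,3)
Step 4: ant0:(0,1)->E->(0,2) | ant1:(1,3)->S->(2,3) | ant2:(2,3)->N->(1,3)
  grid max=4 at (1,3)
Step 5: ant0:(0,2)->E->(0,3) | ant1:(2,3)->N->(1,3) | ant2:(1,3)->S->(2,3)
  grid max=5 at (1,3)
Step 6: ant0:(0,3)->S->(1,3) | ant1:(1,3)->S->(2,3) | ant2:(2,3)->N->(1,3)
  grid max=8 at (1,3)
Final grid:
  0 0 0 0
  0 0 0 8
  0 0 0 6
  0 0 0 0
  0 0 0 0
Max pheromone 8 at (1,3)

Answer: (1,3)=8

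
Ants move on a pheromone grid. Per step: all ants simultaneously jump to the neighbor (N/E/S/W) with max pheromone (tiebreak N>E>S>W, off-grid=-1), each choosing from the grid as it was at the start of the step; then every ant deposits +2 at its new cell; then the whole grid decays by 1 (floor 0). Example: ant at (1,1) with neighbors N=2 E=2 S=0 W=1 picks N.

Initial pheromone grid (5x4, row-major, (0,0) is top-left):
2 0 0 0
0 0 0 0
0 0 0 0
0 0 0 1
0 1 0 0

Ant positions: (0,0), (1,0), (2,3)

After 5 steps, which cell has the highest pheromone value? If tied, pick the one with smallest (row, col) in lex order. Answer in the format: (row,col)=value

Step 1: ant0:(0,0)->E->(0,1) | ant1:(1,0)->N->(0,0) | ant2:(2,3)->S->(3,3)
  grid max=3 at (0,0)
Step 2: ant0:(0,1)->W->(0,0) | ant1:(0,0)->E->(0,1) | ant2:(3,3)->N->(2,3)
  grid max=4 at (0,0)
Step 3: ant0:(0,0)->E->(0,1) | ant1:(0,1)->W->(0,0) | ant2:(2,3)->S->(3,3)
  grid max=5 at (0,0)
Step 4: ant0:(0,1)->W->(0,0) | ant1:(0,0)->E->(0,1) | ant2:(3,3)->N->(2,3)
  grid max=6 at (0,0)
Step 5: ant0:(0,0)->E->(0,1) | ant1:(0,1)->W->(0,0) | ant2:(2,3)->S->(3,3)
  grid max=7 at (0,0)
Final grid:
  7 5 0 0
  0 0 0 0
  0 0 0 0
  0 0 0 2
  0 0 0 0
Max pheromone 7 at (0,0)

Answer: (0,0)=7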